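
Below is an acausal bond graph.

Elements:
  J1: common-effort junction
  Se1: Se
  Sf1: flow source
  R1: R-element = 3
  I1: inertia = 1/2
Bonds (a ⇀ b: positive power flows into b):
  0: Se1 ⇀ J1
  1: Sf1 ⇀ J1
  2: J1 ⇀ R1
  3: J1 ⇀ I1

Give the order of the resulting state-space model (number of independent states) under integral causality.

β0 |J1  (Se1 (Se) sets effort on bond)
β1 |Sf1  (Sf1: flow source, stroke at near end)
β2 |R1  (J1 effort already set via bond 0)
β3 |I1  (0-jn J1 has e-setter on 0)

1  (I1 all integral)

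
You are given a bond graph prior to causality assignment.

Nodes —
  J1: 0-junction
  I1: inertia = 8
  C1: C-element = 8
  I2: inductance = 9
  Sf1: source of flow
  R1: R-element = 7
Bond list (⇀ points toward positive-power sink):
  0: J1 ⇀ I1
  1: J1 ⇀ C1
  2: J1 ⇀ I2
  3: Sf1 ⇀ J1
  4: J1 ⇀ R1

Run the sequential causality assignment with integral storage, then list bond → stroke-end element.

#3 |Sf1  (source Sf1 imposes f)
#0 |I1  (I1 integral (f out))
#1 |J1  (C1 integral (e out))
#2 |I2  (0-jn J1 has e-setter on 1)
#4 |R1  (J1: bond 1 brought effort, rest push out)

β0 |I1
β1 |J1
β2 |I2
β3 |Sf1
β4 |R1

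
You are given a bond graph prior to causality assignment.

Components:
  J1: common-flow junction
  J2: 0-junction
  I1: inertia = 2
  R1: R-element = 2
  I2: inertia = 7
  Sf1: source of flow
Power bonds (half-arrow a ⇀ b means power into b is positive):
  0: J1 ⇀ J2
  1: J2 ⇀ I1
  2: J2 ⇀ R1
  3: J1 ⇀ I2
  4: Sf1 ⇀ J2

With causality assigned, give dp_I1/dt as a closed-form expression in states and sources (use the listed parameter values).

dp_I1/dt = 2*F_Sf1 - p_I1 + 2*p_I2/7

bond 4 stroke→Sf1  (Sf1: flow source, stroke at near end)
bond 1 stroke→I1  (prefer integral on I1)
bond 3 stroke→I2  (I2 integral (f out))
bond 0 stroke→J1  (J1: bond 3 brought flow, rest push out)
bond 2 stroke→J2  (J2 needs exactly one e-in)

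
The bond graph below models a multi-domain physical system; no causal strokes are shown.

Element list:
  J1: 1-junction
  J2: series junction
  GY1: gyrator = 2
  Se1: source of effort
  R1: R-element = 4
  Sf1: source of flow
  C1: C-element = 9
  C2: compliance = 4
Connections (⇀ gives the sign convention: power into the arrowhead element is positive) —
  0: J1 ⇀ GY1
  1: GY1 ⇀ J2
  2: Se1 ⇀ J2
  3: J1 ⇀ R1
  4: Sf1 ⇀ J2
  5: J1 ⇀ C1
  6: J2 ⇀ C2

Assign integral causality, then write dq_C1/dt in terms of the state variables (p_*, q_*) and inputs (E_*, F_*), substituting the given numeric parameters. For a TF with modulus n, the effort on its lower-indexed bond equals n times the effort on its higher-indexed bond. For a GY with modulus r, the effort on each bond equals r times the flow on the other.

β2 stroke at J2  (source Se1 imposes e)
β4 stroke at Sf1  (Sf1 fixes flow; stroke at Sf1)
β1 stroke at J2  (common-f at J2 fixed by 4)
β6 stroke at J2  (J2 flow already set via bond 4)
β0 stroke at J1  (GY1: gyrator matches bond 1)
β5 stroke at J1  (C1: C, integral causality)
β3 stroke at R1  (J1: last free bond brings flow in)

dq_C1/dt = -F_Sf1/2 - q_C1/36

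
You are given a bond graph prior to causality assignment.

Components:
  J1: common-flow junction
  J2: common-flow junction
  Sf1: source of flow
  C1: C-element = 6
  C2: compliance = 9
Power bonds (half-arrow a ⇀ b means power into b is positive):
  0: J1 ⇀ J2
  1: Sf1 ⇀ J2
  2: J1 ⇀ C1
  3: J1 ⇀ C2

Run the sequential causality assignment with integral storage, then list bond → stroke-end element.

b0 stroke at J2
b1 stroke at Sf1
b2 stroke at J1
b3 stroke at J1

bond 1 |Sf1  (source Sf1 imposes f)
bond 0 |J2  (J2 flow already set via bond 1)
bond 2 |J1  (J1: bond 0 brought flow, rest push out)
bond 3 |J1  (J1: bond 0 brought flow, rest push out)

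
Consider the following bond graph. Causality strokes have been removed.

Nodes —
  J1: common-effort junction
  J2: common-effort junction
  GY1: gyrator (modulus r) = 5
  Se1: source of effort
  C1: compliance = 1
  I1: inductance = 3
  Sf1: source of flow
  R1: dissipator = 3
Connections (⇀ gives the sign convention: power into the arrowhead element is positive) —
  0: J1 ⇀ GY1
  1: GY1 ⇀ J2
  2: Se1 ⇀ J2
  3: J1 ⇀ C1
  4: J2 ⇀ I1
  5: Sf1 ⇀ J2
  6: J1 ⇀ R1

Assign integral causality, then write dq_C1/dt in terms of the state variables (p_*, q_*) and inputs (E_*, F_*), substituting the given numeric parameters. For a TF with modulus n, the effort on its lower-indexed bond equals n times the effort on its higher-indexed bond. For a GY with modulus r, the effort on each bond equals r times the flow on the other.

dq_C1/dt = -E_Se1/5 - q_C1/3

bond 2 stroke→J2  (Se1 (Se) sets effort on bond)
bond 5 stroke→Sf1  (Sf1 fixes flow; stroke at Sf1)
bond 1 stroke→GY1  (J2: bond 2 brought effort, rest push out)
bond 4 stroke→I1  (J2: bond 2 brought effort, rest push out)
bond 0 stroke→GY1  (GY GY1: same side as bond 1)
bond 3 stroke→J1  (C1 integral (e out))
bond 6 stroke→R1  (common-e at J1 fixed by 3)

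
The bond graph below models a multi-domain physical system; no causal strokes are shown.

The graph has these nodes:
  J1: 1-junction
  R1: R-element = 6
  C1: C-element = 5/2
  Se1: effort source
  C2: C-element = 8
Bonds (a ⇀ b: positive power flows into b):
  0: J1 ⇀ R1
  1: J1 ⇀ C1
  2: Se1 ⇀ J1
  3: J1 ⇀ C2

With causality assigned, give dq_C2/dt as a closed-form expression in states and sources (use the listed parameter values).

bond 2 →J1  (Se1 (Se) sets effort on bond)
bond 1 →J1  (C1 integral (e out))
bond 3 →J1  (prefer integral on C2)
bond 0 →R1  (J1: last free bond brings flow in)

dq_C2/dt = E_Se1/6 - q_C1/15 - q_C2/48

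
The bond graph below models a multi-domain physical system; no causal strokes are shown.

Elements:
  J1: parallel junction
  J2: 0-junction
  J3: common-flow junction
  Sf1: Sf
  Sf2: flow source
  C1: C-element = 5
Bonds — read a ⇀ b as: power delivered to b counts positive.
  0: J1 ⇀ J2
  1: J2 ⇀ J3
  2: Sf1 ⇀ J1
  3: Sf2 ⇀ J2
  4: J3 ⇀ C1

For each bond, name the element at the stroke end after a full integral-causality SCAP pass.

bond 0 |J1
bond 1 |J2
bond 2 |Sf1
bond 3 |Sf2
bond 4 |J3

bond 2 →Sf1  (Sf1 (Sf) sets flow on bond)
bond 3 →Sf2  (Sf2: flow source, stroke at near end)
bond 0 →J1  (closing 0-jn rule on J1)
bond 1 →J2  (J2: last free bond brings effort in)
bond 4 →J3  (J3 flow already set via bond 1)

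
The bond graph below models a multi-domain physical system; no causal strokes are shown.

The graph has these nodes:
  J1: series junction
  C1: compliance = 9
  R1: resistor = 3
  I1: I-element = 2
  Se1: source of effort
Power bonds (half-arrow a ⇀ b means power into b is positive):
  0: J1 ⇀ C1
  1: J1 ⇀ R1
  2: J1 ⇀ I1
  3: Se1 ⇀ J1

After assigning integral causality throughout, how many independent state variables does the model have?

#3 →J1  (Se1 fixes effort; stroke away)
#0 →J1  (C1: C, integral causality)
#2 →I1  (prefer integral on I1)
#1 →J1  (1-jn J1 has f-setter on 2)

2  (C1, I1 all integral)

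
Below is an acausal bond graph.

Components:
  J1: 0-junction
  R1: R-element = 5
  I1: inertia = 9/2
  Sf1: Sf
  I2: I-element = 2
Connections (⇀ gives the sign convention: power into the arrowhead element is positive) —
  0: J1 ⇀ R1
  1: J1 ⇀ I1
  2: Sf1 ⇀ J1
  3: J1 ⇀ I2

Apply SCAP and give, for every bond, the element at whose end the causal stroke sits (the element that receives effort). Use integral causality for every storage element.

bond 2 stroke→Sf1  (source Sf1 imposes f)
bond 1 stroke→I1  (I1 outputs flow p/I1)
bond 3 stroke→I2  (prefer integral on I2)
bond 0 stroke→J1  (J1: last free bond brings effort in)

b0 |J1
b1 |I1
b2 |Sf1
b3 |I2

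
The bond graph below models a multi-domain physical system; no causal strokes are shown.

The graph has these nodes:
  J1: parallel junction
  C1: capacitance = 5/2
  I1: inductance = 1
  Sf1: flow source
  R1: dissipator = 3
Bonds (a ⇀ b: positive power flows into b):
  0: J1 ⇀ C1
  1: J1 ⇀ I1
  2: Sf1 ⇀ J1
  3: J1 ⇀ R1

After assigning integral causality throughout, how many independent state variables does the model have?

bond 2 →Sf1  (Sf1: flow source, stroke at near end)
bond 0 →J1  (C1: C, integral causality)
bond 1 →I1  (0-jn J1 has e-setter on 0)
bond 3 →R1  (J1 effort already set via bond 0)

2  (C1, I1 all integral)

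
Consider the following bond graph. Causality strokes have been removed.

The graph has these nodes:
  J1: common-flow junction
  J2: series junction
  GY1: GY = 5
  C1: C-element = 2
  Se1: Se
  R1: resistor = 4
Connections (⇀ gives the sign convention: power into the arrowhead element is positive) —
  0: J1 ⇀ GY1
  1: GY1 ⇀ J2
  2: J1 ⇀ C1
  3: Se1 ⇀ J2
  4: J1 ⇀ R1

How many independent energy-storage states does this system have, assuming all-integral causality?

1  (C1 all integral)

#3 →J2  (Se1 (Se) sets effort on bond)
#1 →GY1  (closing 1-jn rule on J2)
#0 →GY1  (GY1 both-in/both-out from 1)
#2 →J1  (J1: bond 0 brought flow, rest push out)
#4 →J1  (J1 flow already set via bond 0)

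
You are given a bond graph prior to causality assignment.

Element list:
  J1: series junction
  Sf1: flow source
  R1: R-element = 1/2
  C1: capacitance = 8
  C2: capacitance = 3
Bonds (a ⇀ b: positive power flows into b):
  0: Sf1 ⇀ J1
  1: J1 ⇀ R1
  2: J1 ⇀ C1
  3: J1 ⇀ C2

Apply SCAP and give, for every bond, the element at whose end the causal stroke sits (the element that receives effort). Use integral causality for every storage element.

#0 stroke→Sf1
#1 stroke→J1
#2 stroke→J1
#3 stroke→J1

#0 stroke→Sf1  (source Sf1 imposes f)
#1 stroke→J1  (J1 flow already set via bond 0)
#2 stroke→J1  (common-f at J1 fixed by 0)
#3 stroke→J1  (J1: bond 0 brought flow, rest push out)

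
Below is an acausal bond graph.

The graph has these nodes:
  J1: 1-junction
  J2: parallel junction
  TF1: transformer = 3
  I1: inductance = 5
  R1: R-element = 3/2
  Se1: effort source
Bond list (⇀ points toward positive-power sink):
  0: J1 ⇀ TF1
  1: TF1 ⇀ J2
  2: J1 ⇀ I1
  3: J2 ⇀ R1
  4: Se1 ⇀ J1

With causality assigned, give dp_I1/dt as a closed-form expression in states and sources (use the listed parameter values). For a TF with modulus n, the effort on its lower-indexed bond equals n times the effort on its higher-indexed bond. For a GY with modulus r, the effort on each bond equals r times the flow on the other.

dp_I1/dt = E_Se1 - 27*p_I1/10

β4 →J1  (Se1 (Se) sets effort on bond)
β2 →I1  (I1: I, integral causality)
β0 →J1  (J1 flow already set via bond 2)
β1 →TF1  (TF TF1: opposite of bond 0)
β3 →J2  (only one effort-in slot at J2)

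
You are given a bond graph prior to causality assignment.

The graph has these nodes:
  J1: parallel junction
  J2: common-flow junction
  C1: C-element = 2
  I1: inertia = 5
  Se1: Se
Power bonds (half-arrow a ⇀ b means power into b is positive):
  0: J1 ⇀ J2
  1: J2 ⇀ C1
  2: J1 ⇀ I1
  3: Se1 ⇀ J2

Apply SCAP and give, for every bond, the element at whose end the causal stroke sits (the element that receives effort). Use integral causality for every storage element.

#3 →J2  (Se1: effort source, stroke at far end)
#1 →J2  (prefer integral on C1)
#0 →J1  (J2 needs exactly one f-in)
#2 →I1  (J1: bond 0 brought effort, rest push out)

bond 0 |J1
bond 1 |J2
bond 2 |I1
bond 3 |J2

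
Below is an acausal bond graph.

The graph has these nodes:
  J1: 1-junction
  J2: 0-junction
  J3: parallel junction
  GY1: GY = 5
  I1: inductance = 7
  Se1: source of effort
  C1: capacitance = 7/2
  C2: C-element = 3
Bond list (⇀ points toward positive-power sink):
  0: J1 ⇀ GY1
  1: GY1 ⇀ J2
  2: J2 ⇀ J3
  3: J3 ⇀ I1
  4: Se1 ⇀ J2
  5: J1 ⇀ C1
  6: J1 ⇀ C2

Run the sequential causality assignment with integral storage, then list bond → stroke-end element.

bond 4 →J2  (Se1 (Se) sets effort on bond)
bond 1 →GY1  (0-jn J2 has e-setter on 4)
bond 2 →J3  (common-e at J2 fixed by 4)
bond 3 →I1  (J3 effort already set via bond 2)
bond 0 →GY1  (through GY1, causality inverts; strokes same side of GY1)
bond 5 →J1  (J1 flow already set via bond 0)
bond 6 →J1  (J1: bond 0 brought flow, rest push out)

bond 0 →GY1
bond 1 →GY1
bond 2 →J3
bond 3 →I1
bond 4 →J2
bond 5 →J1
bond 6 →J1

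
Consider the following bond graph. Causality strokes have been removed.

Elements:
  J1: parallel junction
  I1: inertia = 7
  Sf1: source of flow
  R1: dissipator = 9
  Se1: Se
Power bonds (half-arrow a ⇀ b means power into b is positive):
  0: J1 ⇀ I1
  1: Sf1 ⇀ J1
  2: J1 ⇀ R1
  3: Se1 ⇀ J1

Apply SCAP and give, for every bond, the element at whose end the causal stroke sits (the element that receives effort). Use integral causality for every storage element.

bond 1 |Sf1  (Sf1: flow source, stroke at near end)
bond 3 |J1  (Se1 fixes effort; stroke away)
bond 0 |I1  (common-e at J1 fixed by 3)
bond 2 |R1  (common-e at J1 fixed by 3)

β0 →I1
β1 →Sf1
β2 →R1
β3 →J1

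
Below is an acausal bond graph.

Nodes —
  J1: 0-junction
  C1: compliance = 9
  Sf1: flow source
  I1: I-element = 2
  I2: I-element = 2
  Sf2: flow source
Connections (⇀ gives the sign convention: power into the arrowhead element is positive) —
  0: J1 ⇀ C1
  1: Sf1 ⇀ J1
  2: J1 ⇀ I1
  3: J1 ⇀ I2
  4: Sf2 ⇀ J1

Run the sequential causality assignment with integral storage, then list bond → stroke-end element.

bond 0 |J1
bond 1 |Sf1
bond 2 |I1
bond 3 |I2
bond 4 |Sf2

β1 stroke at Sf1  (source Sf1 imposes f)
β4 stroke at Sf2  (source Sf2 imposes f)
β0 stroke at J1  (prefer integral on C1)
β2 stroke at I1  (J1 effort already set via bond 0)
β3 stroke at I2  (J1 effort already set via bond 0)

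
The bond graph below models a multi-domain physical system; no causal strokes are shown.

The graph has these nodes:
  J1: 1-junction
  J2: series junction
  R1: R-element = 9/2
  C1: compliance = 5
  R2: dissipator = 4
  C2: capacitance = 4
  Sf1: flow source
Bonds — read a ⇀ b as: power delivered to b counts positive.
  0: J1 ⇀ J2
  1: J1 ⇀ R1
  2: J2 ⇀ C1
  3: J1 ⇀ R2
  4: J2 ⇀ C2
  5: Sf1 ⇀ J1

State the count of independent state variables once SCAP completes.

2  (C1, C2 all integral)

β5 →Sf1  (source Sf1 imposes f)
β0 →J1  (J1: bond 5 brought flow, rest push out)
β1 →J1  (1-jn J1 has f-setter on 5)
β3 →J1  (J1: bond 5 brought flow, rest push out)
β2 →J2  (common-f at J2 fixed by 0)
β4 →J2  (J2 flow already set via bond 0)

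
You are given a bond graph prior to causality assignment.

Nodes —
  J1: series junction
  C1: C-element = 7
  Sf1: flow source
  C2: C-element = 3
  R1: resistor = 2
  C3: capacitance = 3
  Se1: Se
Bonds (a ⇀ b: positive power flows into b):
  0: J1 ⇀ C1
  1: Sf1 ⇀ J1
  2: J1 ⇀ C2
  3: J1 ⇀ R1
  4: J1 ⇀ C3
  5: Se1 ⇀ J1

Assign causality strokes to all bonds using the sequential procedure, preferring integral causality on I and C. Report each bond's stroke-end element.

b1 stroke at Sf1  (Sf1: flow source, stroke at near end)
b5 stroke at J1  (Se1 fixes effort; stroke away)
b0 stroke at J1  (J1: bond 1 brought flow, rest push out)
b2 stroke at J1  (common-f at J1 fixed by 1)
b3 stroke at J1  (common-f at J1 fixed by 1)
b4 stroke at J1  (J1: bond 1 brought flow, rest push out)

bond 0 →J1
bond 1 →Sf1
bond 2 →J1
bond 3 →J1
bond 4 →J1
bond 5 →J1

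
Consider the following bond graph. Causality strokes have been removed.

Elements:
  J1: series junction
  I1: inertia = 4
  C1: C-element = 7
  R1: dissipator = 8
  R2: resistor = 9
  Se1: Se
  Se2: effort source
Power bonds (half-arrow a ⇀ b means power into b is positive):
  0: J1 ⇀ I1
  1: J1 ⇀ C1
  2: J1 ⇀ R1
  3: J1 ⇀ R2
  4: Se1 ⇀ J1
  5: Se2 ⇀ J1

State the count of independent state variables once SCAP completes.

b4 →J1  (Se1 fixes effort; stroke away)
b5 →J1  (source Se2 imposes e)
b0 →I1  (I1: I, integral causality)
b1 →J1  (J1: bond 0 brought flow, rest push out)
b2 →J1  (1-jn J1 has f-setter on 0)
b3 →J1  (common-f at J1 fixed by 0)

2  (C1, I1 all integral)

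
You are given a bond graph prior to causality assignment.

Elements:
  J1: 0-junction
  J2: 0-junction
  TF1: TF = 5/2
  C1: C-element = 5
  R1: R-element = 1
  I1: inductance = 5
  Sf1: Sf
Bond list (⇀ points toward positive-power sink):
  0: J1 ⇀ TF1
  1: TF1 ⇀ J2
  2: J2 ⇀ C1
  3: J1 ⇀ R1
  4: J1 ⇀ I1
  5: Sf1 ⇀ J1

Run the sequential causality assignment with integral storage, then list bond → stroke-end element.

β0 stroke at J1
β1 stroke at TF1
β2 stroke at J2
β3 stroke at R1
β4 stroke at I1
β5 stroke at Sf1

#5 stroke at Sf1  (Sf1: flow source, stroke at near end)
#2 stroke at J2  (prefer integral on C1)
#1 stroke at TF1  (J2: bond 2 brought effort, rest push out)
#0 stroke at J1  (TF1 one-in-one-out from 1)
#3 stroke at R1  (0-jn J1 has e-setter on 0)
#4 stroke at I1  (J1: bond 0 brought effort, rest push out)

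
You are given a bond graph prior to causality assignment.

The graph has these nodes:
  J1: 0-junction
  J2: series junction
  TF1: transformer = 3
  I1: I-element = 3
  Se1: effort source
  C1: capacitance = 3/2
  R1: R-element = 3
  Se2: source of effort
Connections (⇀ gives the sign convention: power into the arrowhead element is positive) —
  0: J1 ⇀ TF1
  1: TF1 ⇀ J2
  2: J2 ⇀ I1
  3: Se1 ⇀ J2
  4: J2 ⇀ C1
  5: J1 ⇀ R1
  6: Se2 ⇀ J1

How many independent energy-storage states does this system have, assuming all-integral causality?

#3 →J2  (source Se1 imposes e)
#6 →J1  (source Se2 imposes e)
#0 →TF1  (common-e at J1 fixed by 6)
#5 →R1  (J1 effort already set via bond 6)
#1 →J2  (TF1 one-in-one-out from 0)
#2 →I1  (I1 integral (f out))
#4 →J2  (J2 flow already set via bond 2)

2  (C1, I1 all integral)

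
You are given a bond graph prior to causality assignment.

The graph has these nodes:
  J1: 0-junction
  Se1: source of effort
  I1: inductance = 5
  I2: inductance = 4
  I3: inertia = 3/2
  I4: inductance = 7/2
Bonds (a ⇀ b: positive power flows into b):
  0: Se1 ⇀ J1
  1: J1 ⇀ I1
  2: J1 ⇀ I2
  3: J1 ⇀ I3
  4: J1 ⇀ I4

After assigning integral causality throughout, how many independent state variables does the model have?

4  (I1, I2, I3, I4 all integral)

bond 0 stroke→J1  (Se1 fixes effort; stroke away)
bond 1 stroke→I1  (J1 effort already set via bond 0)
bond 2 stroke→I2  (common-e at J1 fixed by 0)
bond 3 stroke→I3  (J1 effort already set via bond 0)
bond 4 stroke→I4  (J1: bond 0 brought effort, rest push out)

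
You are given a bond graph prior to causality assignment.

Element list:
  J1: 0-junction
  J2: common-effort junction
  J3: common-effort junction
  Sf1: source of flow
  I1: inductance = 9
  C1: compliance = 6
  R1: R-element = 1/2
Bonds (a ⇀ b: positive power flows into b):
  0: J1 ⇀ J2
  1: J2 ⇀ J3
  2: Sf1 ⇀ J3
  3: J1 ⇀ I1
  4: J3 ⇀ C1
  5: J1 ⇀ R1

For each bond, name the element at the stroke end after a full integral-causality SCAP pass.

β0 |J1
β1 |J2
β2 |Sf1
β3 |I1
β4 |J3
β5 |R1

bond 2 stroke at Sf1  (Sf1 (Sf) sets flow on bond)
bond 3 stroke at I1  (I1 integral (f out))
bond 4 stroke at J3  (C1 outputs effort q/C1)
bond 1 stroke at J2  (0-jn J3 has e-setter on 4)
bond 0 stroke at J1  (J2 effort already set via bond 1)
bond 5 stroke at R1  (J1: bond 0 brought effort, rest push out)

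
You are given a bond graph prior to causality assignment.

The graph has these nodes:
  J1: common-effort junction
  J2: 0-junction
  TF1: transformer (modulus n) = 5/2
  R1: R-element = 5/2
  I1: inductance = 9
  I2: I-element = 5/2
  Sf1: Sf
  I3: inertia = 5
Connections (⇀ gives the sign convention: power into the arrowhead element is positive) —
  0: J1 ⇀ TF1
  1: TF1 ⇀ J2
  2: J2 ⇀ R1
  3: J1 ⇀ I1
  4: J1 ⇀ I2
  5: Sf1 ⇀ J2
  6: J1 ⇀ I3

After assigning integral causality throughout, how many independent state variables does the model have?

β5 stroke at Sf1  (Sf1: flow source, stroke at near end)
β3 stroke at I1  (I1 outputs flow p/I1)
β4 stroke at I2  (I2 outputs flow p/I2)
β6 stroke at I3  (I3: I, integral causality)
β0 stroke at J1  (J1 needs exactly one e-in)
β1 stroke at TF1  (TF TF1: opposite of bond 0)
β2 stroke at J2  (closing 0-jn rule on J2)

3  (I1, I2, I3 all integral)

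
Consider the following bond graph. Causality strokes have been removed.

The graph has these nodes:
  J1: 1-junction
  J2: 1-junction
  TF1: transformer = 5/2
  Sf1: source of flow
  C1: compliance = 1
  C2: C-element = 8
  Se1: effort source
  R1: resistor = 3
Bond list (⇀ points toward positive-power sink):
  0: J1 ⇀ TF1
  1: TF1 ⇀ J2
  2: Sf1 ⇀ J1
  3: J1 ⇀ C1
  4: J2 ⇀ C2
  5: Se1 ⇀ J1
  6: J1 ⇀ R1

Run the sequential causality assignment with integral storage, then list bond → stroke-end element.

#0 stroke→J1
#1 stroke→TF1
#2 stroke→Sf1
#3 stroke→J1
#4 stroke→J2
#5 stroke→J1
#6 stroke→J1

b2 stroke at Sf1  (Sf1: flow source, stroke at near end)
b5 stroke at J1  (Se1 fixes effort; stroke away)
b0 stroke at J1  (1-jn J1 has f-setter on 2)
b3 stroke at J1  (1-jn J1 has f-setter on 2)
b6 stroke at J1  (1-jn J1 has f-setter on 2)
b1 stroke at TF1  (TF1 one-in-one-out from 0)
b4 stroke at J2  (J2: bond 1 brought flow, rest push out)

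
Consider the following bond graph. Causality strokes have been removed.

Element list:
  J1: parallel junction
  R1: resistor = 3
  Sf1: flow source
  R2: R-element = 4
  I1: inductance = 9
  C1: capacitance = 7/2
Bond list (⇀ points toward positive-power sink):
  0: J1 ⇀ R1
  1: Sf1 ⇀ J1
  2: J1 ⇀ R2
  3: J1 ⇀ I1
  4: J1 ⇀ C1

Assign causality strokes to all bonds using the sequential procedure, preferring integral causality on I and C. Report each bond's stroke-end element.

bond 0 |R1
bond 1 |Sf1
bond 2 |R2
bond 3 |I1
bond 4 |J1

b1 |Sf1  (Sf1 fixes flow; stroke at Sf1)
b3 |I1  (I1 integral (f out))
b4 |J1  (C1 integral (e out))
b0 |R1  (J1 effort already set via bond 4)
b2 |R2  (0-jn J1 has e-setter on 4)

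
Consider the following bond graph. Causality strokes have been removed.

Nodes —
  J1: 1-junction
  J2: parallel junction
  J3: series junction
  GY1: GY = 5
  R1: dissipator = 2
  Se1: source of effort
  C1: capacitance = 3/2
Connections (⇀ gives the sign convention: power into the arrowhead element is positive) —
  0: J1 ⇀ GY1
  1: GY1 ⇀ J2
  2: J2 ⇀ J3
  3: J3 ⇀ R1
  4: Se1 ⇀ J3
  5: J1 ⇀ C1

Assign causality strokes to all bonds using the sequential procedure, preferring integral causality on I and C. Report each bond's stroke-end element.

β4 →J3  (Se1 fixes effort; stroke away)
β5 →J1  (C1: C, integral causality)
β0 →GY1  (J1: last free bond brings flow in)
β1 →GY1  (through GY1, causality inverts; strokes same side of GY1)
β2 →J2  (J2 needs exactly one e-in)
β3 →J3  (J3: bond 2 brought flow, rest push out)

b0 stroke→GY1
b1 stroke→GY1
b2 stroke→J2
b3 stroke→J3
b4 stroke→J3
b5 stroke→J1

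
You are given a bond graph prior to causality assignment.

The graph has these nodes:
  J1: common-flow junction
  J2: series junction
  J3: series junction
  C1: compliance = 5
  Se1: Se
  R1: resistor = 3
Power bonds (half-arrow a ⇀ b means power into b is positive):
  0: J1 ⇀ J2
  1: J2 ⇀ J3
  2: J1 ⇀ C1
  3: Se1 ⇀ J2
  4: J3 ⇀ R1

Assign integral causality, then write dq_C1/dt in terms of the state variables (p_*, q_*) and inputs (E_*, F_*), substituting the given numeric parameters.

b3 stroke at J2  (Se1 (Se) sets effort on bond)
b2 stroke at J1  (C1: C, integral causality)
b0 stroke at J2  (J1 needs exactly one f-in)
b1 stroke at J3  (closing 1-jn rule on J2)
b4 stroke at R1  (J3 needs exactly one f-in)

dq_C1/dt = E_Se1/3 - q_C1/15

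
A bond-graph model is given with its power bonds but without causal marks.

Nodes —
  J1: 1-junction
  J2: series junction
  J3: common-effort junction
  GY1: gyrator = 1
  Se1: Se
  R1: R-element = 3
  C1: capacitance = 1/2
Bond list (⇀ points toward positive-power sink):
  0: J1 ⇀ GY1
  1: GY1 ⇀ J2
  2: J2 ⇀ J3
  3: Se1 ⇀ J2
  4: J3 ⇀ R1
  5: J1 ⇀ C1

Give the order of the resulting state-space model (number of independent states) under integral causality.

1  (C1 all integral)

bond 3 stroke at J2  (Se1 fixes effort; stroke away)
bond 5 stroke at J1  (C1 integral (e out))
bond 0 stroke at GY1  (closing 1-jn rule on J1)
bond 1 stroke at GY1  (through GY1, causality inverts; strokes same side of GY1)
bond 2 stroke at J2  (J2 flow already set via bond 1)
bond 4 stroke at J3  (closing 0-jn rule on J3)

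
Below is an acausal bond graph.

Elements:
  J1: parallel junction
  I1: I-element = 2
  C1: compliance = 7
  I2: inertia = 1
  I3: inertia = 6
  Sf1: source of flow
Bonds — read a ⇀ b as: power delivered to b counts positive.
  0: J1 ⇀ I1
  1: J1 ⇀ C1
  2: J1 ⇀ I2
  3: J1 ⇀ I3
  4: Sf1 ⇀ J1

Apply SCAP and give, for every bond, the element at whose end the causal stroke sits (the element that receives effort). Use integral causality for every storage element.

#0 |I1
#1 |J1
#2 |I2
#3 |I3
#4 |Sf1

β4 →Sf1  (Sf1 (Sf) sets flow on bond)
β0 →I1  (I1 outputs flow p/I1)
β1 →J1  (C1 integral (e out))
β2 →I2  (0-jn J1 has e-setter on 1)
β3 →I3  (J1 effort already set via bond 1)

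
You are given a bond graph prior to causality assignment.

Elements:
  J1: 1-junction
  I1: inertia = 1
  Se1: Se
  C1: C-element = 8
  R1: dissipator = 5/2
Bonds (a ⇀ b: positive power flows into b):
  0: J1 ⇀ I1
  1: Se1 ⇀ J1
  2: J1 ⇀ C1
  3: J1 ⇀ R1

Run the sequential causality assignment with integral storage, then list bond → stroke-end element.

#0 stroke at I1
#1 stroke at J1
#2 stroke at J1
#3 stroke at J1

bond 1 |J1  (source Se1 imposes e)
bond 0 |I1  (prefer integral on I1)
bond 2 |J1  (1-jn J1 has f-setter on 0)
bond 3 |J1  (J1 flow already set via bond 0)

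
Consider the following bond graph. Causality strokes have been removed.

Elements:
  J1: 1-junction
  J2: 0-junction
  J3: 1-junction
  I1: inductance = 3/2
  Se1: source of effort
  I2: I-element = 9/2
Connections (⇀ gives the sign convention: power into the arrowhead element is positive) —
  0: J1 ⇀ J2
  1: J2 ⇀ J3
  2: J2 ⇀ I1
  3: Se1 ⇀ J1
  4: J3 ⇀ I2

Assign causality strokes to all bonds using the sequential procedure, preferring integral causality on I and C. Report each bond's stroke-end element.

bond 0 →J2
bond 1 →J3
bond 2 →I1
bond 3 →J1
bond 4 →I2

β3 stroke→J1  (Se1 fixes effort; stroke away)
β0 stroke→J2  (closing 1-jn rule on J1)
β1 stroke→J3  (J2 effort already set via bond 0)
β2 stroke→I1  (0-jn J2 has e-setter on 0)
β4 stroke→I2  (J3: last free bond brings flow in)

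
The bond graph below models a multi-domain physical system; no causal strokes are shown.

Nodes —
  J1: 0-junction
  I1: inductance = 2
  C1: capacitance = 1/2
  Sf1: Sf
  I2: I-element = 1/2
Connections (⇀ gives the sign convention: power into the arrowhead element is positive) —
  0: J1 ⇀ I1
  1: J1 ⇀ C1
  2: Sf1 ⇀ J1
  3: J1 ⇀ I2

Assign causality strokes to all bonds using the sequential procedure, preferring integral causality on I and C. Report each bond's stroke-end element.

#0 |I1
#1 |J1
#2 |Sf1
#3 |I2

β2 stroke→Sf1  (Sf1 fixes flow; stroke at Sf1)
β0 stroke→I1  (I1 integral (f out))
β1 stroke→J1  (C1 outputs effort q/C1)
β3 stroke→I2  (J1: bond 1 brought effort, rest push out)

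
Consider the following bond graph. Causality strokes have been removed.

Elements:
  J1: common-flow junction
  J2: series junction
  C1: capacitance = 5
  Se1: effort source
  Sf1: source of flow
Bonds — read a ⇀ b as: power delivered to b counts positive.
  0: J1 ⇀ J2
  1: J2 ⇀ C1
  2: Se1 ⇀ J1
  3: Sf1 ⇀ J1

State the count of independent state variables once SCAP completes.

1  (C1 all integral)

β2 →J1  (Se1 (Se) sets effort on bond)
β3 →Sf1  (Sf1 (Sf) sets flow on bond)
β0 →J1  (J1 flow already set via bond 3)
β1 →J2  (common-f at J2 fixed by 0)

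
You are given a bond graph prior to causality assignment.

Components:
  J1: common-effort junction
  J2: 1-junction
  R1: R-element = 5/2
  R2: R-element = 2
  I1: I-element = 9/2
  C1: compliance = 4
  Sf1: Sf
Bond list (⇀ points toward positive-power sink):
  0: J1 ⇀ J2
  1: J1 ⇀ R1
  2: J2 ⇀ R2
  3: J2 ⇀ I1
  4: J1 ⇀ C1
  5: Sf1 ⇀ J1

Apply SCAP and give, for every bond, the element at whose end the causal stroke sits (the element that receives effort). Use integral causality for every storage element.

b5 |Sf1  (Sf1: flow source, stroke at near end)
b3 |I1  (I1: I, integral causality)
b0 |J2  (common-f at J2 fixed by 3)
b2 |J2  (J2 flow already set via bond 3)
b4 |J1  (C1: C, integral causality)
b1 |R1  (common-e at J1 fixed by 4)

b0 stroke→J2
b1 stroke→R1
b2 stroke→J2
b3 stroke→I1
b4 stroke→J1
b5 stroke→Sf1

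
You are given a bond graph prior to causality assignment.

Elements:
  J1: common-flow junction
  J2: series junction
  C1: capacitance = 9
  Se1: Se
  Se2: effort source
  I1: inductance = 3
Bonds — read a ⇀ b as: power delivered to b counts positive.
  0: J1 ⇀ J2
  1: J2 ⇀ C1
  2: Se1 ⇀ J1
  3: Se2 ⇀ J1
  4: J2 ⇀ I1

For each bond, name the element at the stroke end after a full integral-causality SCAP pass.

β0 →J2
β1 →J2
β2 →J1
β3 →J1
β4 →I1

b2 stroke at J1  (Se1 fixes effort; stroke away)
b3 stroke at J1  (Se2 (Se) sets effort on bond)
b0 stroke at J2  (J1 needs exactly one f-in)
b1 stroke at J2  (C1 outputs effort q/C1)
b4 stroke at I1  (J2 needs exactly one f-in)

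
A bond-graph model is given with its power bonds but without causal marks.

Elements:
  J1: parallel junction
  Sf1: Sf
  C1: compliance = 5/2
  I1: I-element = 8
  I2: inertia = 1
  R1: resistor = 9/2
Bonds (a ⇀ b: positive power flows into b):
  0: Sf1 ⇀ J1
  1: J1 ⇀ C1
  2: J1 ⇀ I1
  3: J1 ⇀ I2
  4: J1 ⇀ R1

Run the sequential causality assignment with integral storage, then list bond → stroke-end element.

bond 0 →Sf1  (Sf1 fixes flow; stroke at Sf1)
bond 1 →J1  (C1 outputs effort q/C1)
bond 2 →I1  (J1: bond 1 brought effort, rest push out)
bond 3 →I2  (common-e at J1 fixed by 1)
bond 4 →R1  (J1 effort already set via bond 1)

β0 stroke at Sf1
β1 stroke at J1
β2 stroke at I1
β3 stroke at I2
β4 stroke at R1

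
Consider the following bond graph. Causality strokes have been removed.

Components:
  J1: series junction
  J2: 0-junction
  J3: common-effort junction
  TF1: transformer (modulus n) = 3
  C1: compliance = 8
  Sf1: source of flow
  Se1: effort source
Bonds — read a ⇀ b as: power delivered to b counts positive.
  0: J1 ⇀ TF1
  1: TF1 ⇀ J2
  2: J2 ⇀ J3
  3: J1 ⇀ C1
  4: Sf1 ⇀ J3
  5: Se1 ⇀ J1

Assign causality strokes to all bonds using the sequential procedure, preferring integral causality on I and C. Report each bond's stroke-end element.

β0 stroke→TF1
β1 stroke→J2
β2 stroke→J3
β3 stroke→J1
β4 stroke→Sf1
β5 stroke→J1

b4 →Sf1  (Sf1: flow source, stroke at near end)
b5 →J1  (Se1 fixes effort; stroke away)
b2 →J3  (closing 0-jn rule on J3)
b1 →J2  (J2: last free bond brings effort in)
b0 →TF1  (TF1: transformer flips bond 1)
b3 →J1  (J1: bond 0 brought flow, rest push out)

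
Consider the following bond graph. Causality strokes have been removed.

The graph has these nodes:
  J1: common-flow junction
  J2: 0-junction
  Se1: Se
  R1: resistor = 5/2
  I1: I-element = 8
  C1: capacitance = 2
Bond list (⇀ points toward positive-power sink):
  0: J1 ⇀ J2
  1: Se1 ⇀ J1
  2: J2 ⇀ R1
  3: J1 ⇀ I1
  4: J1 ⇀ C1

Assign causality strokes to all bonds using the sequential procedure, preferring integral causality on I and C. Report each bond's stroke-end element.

b0 |J1
b1 |J1
b2 |J2
b3 |I1
b4 |J1

#1 stroke→J1  (Se1 (Se) sets effort on bond)
#3 stroke→I1  (I1: I, integral causality)
#0 stroke→J1  (1-jn J1 has f-setter on 3)
#4 stroke→J1  (J1: bond 3 brought flow, rest push out)
#2 stroke→J2  (J2 needs exactly one e-in)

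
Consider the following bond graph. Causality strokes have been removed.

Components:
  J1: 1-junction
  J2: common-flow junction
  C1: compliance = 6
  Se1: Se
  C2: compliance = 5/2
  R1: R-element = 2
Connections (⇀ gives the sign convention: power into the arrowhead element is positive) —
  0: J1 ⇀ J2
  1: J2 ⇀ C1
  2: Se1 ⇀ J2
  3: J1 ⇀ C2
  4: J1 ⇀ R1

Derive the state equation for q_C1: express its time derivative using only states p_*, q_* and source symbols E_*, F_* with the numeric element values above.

β2 stroke at J2  (source Se1 imposes e)
β1 stroke at J2  (C1 outputs effort q/C1)
β0 stroke at J1  (only one flow-in slot at J2)
β3 stroke at J1  (C2: C, integral causality)
β4 stroke at R1  (only one flow-in slot at J1)

dq_C1/dt = E_Se1/2 - q_C1/12 - q_C2/5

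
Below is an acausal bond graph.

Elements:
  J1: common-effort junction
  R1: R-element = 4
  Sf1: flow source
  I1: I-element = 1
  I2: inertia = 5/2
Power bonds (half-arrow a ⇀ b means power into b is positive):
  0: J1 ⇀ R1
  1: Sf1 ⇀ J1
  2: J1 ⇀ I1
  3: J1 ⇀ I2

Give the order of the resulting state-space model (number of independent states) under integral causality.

2  (I1, I2 all integral)

#1 →Sf1  (source Sf1 imposes f)
#2 →I1  (I1 integral (f out))
#3 →I2  (I2: I, integral causality)
#0 →J1  (only one effort-in slot at J1)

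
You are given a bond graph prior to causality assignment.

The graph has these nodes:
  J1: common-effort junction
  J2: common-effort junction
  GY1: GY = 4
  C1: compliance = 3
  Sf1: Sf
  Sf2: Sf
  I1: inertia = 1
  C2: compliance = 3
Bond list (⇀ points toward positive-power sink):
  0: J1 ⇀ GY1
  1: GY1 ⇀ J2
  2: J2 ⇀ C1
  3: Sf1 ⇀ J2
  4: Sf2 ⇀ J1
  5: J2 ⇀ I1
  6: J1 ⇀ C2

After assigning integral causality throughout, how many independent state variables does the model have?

bond 3 stroke at Sf1  (source Sf1 imposes f)
bond 4 stroke at Sf2  (Sf2 fixes flow; stroke at Sf2)
bond 2 stroke at J2  (prefer integral on C1)
bond 1 stroke at GY1  (0-jn J2 has e-setter on 2)
bond 5 stroke at I1  (J2: bond 2 brought effort, rest push out)
bond 0 stroke at GY1  (GY GY1: same side as bond 1)
bond 6 stroke at J1  (closing 0-jn rule on J1)

3  (C1, C2, I1 all integral)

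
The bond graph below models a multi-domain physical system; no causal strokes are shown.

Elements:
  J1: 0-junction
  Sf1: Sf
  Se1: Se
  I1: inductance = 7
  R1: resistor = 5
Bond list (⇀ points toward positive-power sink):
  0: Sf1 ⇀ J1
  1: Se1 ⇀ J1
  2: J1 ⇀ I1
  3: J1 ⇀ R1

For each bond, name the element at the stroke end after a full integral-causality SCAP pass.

bond 0 →Sf1  (Sf1 fixes flow; stroke at Sf1)
bond 1 →J1  (Se1: effort source, stroke at far end)
bond 2 →I1  (common-e at J1 fixed by 1)
bond 3 →R1  (common-e at J1 fixed by 1)

bond 0 stroke at Sf1
bond 1 stroke at J1
bond 2 stroke at I1
bond 3 stroke at R1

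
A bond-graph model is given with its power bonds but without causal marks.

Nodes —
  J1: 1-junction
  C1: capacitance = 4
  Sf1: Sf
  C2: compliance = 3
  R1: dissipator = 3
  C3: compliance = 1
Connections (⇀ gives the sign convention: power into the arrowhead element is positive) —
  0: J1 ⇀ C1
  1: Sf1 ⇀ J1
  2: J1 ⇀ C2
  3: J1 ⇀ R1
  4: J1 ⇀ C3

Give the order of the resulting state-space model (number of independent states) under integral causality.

β1 stroke→Sf1  (Sf1: flow source, stroke at near end)
β0 stroke→J1  (J1 flow already set via bond 1)
β2 stroke→J1  (J1: bond 1 brought flow, rest push out)
β3 stroke→J1  (J1: bond 1 brought flow, rest push out)
β4 stroke→J1  (1-jn J1 has f-setter on 1)

3  (C1, C2, C3 all integral)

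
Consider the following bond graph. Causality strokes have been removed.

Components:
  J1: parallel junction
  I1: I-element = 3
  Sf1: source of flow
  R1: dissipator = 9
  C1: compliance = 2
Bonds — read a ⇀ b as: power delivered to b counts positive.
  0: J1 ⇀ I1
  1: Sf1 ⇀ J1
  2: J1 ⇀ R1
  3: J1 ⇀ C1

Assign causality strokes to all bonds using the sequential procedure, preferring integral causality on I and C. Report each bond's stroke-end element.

b1 stroke→Sf1  (Sf1 fixes flow; stroke at Sf1)
b0 stroke→I1  (I1 integral (f out))
b3 stroke→J1  (C1 outputs effort q/C1)
b2 stroke→R1  (J1 effort already set via bond 3)

b0 →I1
b1 →Sf1
b2 →R1
b3 →J1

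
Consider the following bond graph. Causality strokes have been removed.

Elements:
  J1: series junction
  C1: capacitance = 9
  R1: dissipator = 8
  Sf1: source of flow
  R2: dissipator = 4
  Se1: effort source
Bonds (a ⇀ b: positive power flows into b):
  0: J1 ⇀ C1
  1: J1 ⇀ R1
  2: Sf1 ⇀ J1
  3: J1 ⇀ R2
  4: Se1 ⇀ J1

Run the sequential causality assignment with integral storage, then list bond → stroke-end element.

bond 2 stroke→Sf1  (Sf1: flow source, stroke at near end)
bond 4 stroke→J1  (Se1: effort source, stroke at far end)
bond 0 stroke→J1  (1-jn J1 has f-setter on 2)
bond 1 stroke→J1  (common-f at J1 fixed by 2)
bond 3 stroke→J1  (common-f at J1 fixed by 2)

β0 stroke→J1
β1 stroke→J1
β2 stroke→Sf1
β3 stroke→J1
β4 stroke→J1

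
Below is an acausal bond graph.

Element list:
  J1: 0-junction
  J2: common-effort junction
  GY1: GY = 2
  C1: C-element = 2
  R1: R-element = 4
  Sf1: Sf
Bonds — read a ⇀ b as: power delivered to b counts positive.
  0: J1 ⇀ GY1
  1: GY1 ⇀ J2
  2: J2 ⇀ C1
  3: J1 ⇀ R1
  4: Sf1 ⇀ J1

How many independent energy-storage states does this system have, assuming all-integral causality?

1  (C1 all integral)

bond 4 →Sf1  (source Sf1 imposes f)
bond 2 →J2  (C1 outputs effort q/C1)
bond 1 →GY1  (J2 effort already set via bond 2)
bond 0 →GY1  (GY1 both-in/both-out from 1)
bond 3 →J1  (J1: last free bond brings effort in)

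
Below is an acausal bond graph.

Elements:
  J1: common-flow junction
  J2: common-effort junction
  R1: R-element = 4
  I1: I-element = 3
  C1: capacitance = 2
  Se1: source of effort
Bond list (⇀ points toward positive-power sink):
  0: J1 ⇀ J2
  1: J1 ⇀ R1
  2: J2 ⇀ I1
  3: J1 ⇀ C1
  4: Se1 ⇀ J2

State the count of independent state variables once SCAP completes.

2  (C1, I1 all integral)

b4 →J2  (Se1: effort source, stroke at far end)
b0 →J1  (J2: bond 4 brought effort, rest push out)
b2 →I1  (0-jn J2 has e-setter on 4)
b3 →J1  (C1: C, integral causality)
b1 →R1  (closing 1-jn rule on J1)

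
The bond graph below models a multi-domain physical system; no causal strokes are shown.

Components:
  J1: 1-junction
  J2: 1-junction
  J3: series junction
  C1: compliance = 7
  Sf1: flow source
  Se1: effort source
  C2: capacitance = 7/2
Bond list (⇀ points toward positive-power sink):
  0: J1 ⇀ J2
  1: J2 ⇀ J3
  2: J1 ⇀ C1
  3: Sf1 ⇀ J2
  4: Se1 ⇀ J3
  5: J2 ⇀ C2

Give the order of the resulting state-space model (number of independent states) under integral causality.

2  (C1, C2 all integral)

b3 |Sf1  (Sf1: flow source, stroke at near end)
b4 |J3  (Se1 (Se) sets effort on bond)
b0 |J2  (1-jn J2 has f-setter on 3)
b1 |J2  (1-jn J2 has f-setter on 3)
b5 |J2  (common-f at J2 fixed by 3)
b2 |J1  (common-f at J1 fixed by 0)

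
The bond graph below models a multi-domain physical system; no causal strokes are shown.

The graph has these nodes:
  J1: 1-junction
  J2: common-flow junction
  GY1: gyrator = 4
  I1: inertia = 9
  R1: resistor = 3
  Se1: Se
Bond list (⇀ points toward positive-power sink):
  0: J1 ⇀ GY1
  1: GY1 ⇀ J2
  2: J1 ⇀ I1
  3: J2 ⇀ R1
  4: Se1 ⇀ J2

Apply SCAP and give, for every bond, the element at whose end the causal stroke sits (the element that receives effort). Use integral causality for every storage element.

b0 |J1
b1 |J2
b2 |I1
b3 |R1
b4 |J2

#4 →J2  (Se1: effort source, stroke at far end)
#2 →I1  (I1: I, integral causality)
#0 →J1  (J1 flow already set via bond 2)
#1 →J2  (GY GY1: same side as bond 0)
#3 →R1  (closing 1-jn rule on J2)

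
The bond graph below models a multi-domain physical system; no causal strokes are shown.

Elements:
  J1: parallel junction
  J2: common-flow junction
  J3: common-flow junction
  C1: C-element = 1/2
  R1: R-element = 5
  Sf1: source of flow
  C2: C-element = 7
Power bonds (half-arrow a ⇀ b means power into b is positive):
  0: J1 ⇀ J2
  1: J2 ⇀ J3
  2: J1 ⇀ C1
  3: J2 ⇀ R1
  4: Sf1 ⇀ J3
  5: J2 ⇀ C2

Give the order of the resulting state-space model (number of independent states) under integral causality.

b4 stroke at Sf1  (Sf1 fixes flow; stroke at Sf1)
b1 stroke at J3  (1-jn J3 has f-setter on 4)
b0 stroke at J2  (J2: bond 1 brought flow, rest push out)
b3 stroke at J2  (1-jn J2 has f-setter on 1)
b5 stroke at J2  (J2 flow already set via bond 1)
b2 stroke at J1  (closing 0-jn rule on J1)

2  (C1, C2 all integral)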